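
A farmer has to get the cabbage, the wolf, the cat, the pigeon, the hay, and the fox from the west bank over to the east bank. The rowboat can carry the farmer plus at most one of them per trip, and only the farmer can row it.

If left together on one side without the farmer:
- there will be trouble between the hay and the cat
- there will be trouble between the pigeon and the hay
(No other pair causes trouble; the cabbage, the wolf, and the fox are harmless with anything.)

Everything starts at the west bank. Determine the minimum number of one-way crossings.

Counting alone: the farmer can take at most 1 across per trip to the east bank, so moving all 6 needs at least 6 loaded trips out, with a return between consecutive ones — at least 11 crossings.
The safety rule pushes this higher. Following every safe sequence of crossings, the most of the 6 that can be at the east bank as the rowboat arrives there on crossing 11 is 5 — never all 6.
So no plan with fewer than 13 crossings exists, and this one achieves 13:
1. Farmer goes to the east bank with the hay.  [the west bank: the cabbage, the cat, the fox, the pigeon, the wolf | the east bank: the hay]
2. Farmer goes back to the west bank alone.  [the west bank: the cabbage, the cat, the fox, the pigeon, the wolf | the east bank: the hay]
3. Farmer goes to the east bank with the cabbage.  [the west bank: the cat, the fox, the pigeon, the wolf | the east bank: the cabbage, the hay]
4. Farmer goes back to the west bank alone.  [the west bank: the cat, the fox, the pigeon, the wolf | the east bank: the cabbage, the hay]
5. Farmer goes to the east bank with the wolf.  [the west bank: the cat, the fox, the pigeon | the east bank: the cabbage, the hay, the wolf]
6. Farmer goes back to the west bank alone.  [the west bank: the cat, the fox, the pigeon | the east bank: the cabbage, the hay, the wolf]
7. Farmer goes to the east bank with the cat.  [the west bank: the fox, the pigeon | the east bank: the cabbage, the cat, the hay, the wolf]
8. Farmer goes back to the west bank with the hay.  [the west bank: the fox, the hay, the pigeon | the east bank: the cabbage, the cat, the wolf]
9. Farmer goes to the east bank with the pigeon.  [the west bank: the fox, the hay | the east bank: the cabbage, the cat, the pigeon, the wolf]
10. Farmer goes back to the west bank alone.  [the west bank: the fox, the hay | the east bank: the cabbage, the cat, the pigeon, the wolf]
11. Farmer goes to the east bank with the fox.  [the west bank: the hay | the east bank: the cabbage, the cat, the fox, the pigeon, the wolf]
12. Farmer goes back to the west bank alone.  [the west bank: the hay | the east bank: the cabbage, the cat, the fox, the pigeon, the wolf]
13. Farmer goes to the east bank with the hay.  [the west bank: — | the east bank: the cabbage, the cat, the fox, the hay, the pigeon, the wolf]

13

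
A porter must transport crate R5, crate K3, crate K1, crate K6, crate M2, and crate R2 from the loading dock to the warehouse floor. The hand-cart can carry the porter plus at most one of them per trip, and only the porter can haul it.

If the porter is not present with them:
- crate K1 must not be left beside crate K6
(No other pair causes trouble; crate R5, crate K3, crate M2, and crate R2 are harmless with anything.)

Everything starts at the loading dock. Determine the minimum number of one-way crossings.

11

Counting alone: the porter can take at most 1 across per trip to the warehouse floor, so moving all 6 needs at least 6 loaded trips out, with a return between consecutive ones — at least 11 crossings.
The plan below uses exactly 11 crossings, so it is optimal:
1. Porter goes to the warehouse floor with crate K1.
2. Porter goes back to the loading dock alone.
3. Porter goes to the warehouse floor with crate R5.
4. Porter goes back to the loading dock alone.
5. Porter goes to the warehouse floor with crate K3.
6. Porter goes back to the loading dock alone.
7. Porter goes to the warehouse floor with crate M2.
8. Porter goes back to the loading dock alone.
9. Porter goes to the warehouse floor with crate R2.
10. Porter goes back to the loading dock alone.
11. Porter goes to the warehouse floor with crate K6.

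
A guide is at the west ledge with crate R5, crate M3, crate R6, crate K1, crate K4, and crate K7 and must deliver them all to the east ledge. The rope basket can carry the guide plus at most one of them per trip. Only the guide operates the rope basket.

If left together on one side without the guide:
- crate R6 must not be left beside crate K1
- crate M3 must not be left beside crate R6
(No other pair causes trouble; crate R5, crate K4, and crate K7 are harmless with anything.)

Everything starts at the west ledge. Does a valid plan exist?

Yes

1. Guide goes to the east ledge with crate R6.  [the west ledge: crate K1, crate K4, crate K7, crate M3, crate R5 | the east ledge: crate R6]
2. Guide goes back to the west ledge alone.  [the west ledge: crate K1, crate K4, crate K7, crate M3, crate R5 | the east ledge: crate R6]
3. Guide goes to the east ledge with crate R5.  [the west ledge: crate K1, crate K4, crate K7, crate M3 | the east ledge: crate R5, crate R6]
4. Guide goes back to the west ledge alone.  [the west ledge: crate K1, crate K4, crate K7, crate M3 | the east ledge: crate R5, crate R6]
5. Guide goes to the east ledge with crate M3.  [the west ledge: crate K1, crate K4, crate K7 | the east ledge: crate M3, crate R5, crate R6]
6. Guide goes back to the west ledge with crate R6.  [the west ledge: crate K1, crate K4, crate K7, crate R6 | the east ledge: crate M3, crate R5]
7. Guide goes to the east ledge with crate K1.  [the west ledge: crate K4, crate K7, crate R6 | the east ledge: crate K1, crate M3, crate R5]
8. Guide goes back to the west ledge alone.  [the west ledge: crate K4, crate K7, crate R6 | the east ledge: crate K1, crate M3, crate R5]
9. Guide goes to the east ledge with crate K4.  [the west ledge: crate K7, crate R6 | the east ledge: crate K1, crate K4, crate M3, crate R5]
10. Guide goes back to the west ledge alone.  [the west ledge: crate K7, crate R6 | the east ledge: crate K1, crate K4, crate M3, crate R5]
11. Guide goes to the east ledge with crate K7.  [the west ledge: crate R6 | the east ledge: crate K1, crate K4, crate K7, crate M3, crate R5]
12. Guide goes back to the west ledge alone.  [the west ledge: crate R6 | the east ledge: crate K1, crate K4, crate K7, crate M3, crate R5]
13. Guide goes to the east ledge with crate R6.  [the west ledge: — | the east ledge: crate K1, crate K4, crate K7, crate M3, crate R5, crate R6]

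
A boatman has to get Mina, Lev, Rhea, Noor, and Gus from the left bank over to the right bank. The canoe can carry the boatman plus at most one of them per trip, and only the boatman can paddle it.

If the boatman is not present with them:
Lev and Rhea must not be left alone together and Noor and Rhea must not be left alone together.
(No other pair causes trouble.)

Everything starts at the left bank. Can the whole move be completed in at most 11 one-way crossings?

Yes — this plan uses 11 crossings (≤ 11):
1. Boatman goes to the right bank with Rhea.  [the left bank: Gus, Lev, Mina, Noor | the right bank: Rhea]
2. Boatman goes back to the left bank alone.  [the left bank: Gus, Lev, Mina, Noor | the right bank: Rhea]
3. Boatman goes to the right bank with Mina.  [the left bank: Gus, Lev, Noor | the right bank: Mina, Rhea]
4. Boatman goes back to the left bank alone.  [the left bank: Gus, Lev, Noor | the right bank: Mina, Rhea]
5. Boatman goes to the right bank with Lev.  [the left bank: Gus, Noor | the right bank: Lev, Mina, Rhea]
6. Boatman goes back to the left bank with Rhea.  [the left bank: Gus, Noor, Rhea | the right bank: Lev, Mina]
7. Boatman goes to the right bank with Noor.  [the left bank: Gus, Rhea | the right bank: Lev, Mina, Noor]
8. Boatman goes back to the left bank alone.  [the left bank: Gus, Rhea | the right bank: Lev, Mina, Noor]
9. Boatman goes to the right bank with Gus.  [the left bank: Rhea | the right bank: Gus, Lev, Mina, Noor]
10. Boatman goes back to the left bank alone.  [the left bank: Rhea | the right bank: Gus, Lev, Mina, Noor]
11. Boatman goes to the right bank with Rhea.  [the left bank: — | the right bank: Gus, Lev, Mina, Noor, Rhea]

Yes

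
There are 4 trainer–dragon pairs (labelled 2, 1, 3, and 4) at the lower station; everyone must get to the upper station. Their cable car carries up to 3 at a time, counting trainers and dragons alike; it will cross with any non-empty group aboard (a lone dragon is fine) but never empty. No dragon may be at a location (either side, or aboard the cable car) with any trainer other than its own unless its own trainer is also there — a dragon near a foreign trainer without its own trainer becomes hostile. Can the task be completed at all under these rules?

1. dragon 2 and trainer 2 cross → the upper station.
2. trainer 2 crosses ← the lower station.
3. dragon 1, trainer 1, and trainer 2 cross → the upper station.
4. dragon 2 and trainer 2 cross ← the lower station.
5. trainer 2, trainer 3, and trainer 4 cross → the upper station.
6. dragon 1 crosses ← the lower station.
7. dragon 1 and dragon 2 cross → the upper station.
8. dragon 2 crosses ← the lower station.
9. dragon 2, dragon 3, and dragon 4 cross → the upper station.

Yes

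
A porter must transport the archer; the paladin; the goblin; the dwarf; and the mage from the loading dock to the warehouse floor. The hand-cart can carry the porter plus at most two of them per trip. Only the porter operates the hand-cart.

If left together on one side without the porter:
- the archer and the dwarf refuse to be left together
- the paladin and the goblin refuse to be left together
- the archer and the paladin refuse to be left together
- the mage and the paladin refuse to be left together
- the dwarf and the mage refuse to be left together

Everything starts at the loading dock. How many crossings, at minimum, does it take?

7

Counting alone: the porter can take at most 2 across per trip to the warehouse floor, so moving all 5 needs at least 3 loaded trips out, with a return between consecutive ones — at least 5 crossings.
The safety rule pushes this higher. Following every safe sequence of crossings, the most of the 5 that can be at the warehouse floor as the hand-cart arrives there on crossing 5 is 4 — never all 5.
So no plan with fewer than 7 crossings exists, and this one achieves 7:
1. Porter goes to the warehouse floor with the dwarf and the paladin.  [the loading dock: the archer, the goblin, the mage | the warehouse floor: the dwarf, the paladin]
2. Porter goes back to the loading dock alone.  [the loading dock: the archer, the goblin, the mage | the warehouse floor: the dwarf, the paladin]
3. Porter goes to the warehouse floor with the archer.  [the loading dock: the goblin, the mage | the warehouse floor: the archer, the dwarf, the paladin]
4. Porter goes back to the loading dock with the dwarf and the paladin.  [the loading dock: the dwarf, the goblin, the mage, the paladin | the warehouse floor: the archer]
5. Porter goes to the warehouse floor with the goblin and the mage.  [the loading dock: the dwarf, the paladin | the warehouse floor: the archer, the goblin, the mage]
6. Porter goes back to the loading dock alone.  [the loading dock: the dwarf, the paladin | the warehouse floor: the archer, the goblin, the mage]
7. Porter goes to the warehouse floor with the dwarf and the paladin.  [the loading dock: — | the warehouse floor: the archer, the dwarf, the goblin, the mage, the paladin]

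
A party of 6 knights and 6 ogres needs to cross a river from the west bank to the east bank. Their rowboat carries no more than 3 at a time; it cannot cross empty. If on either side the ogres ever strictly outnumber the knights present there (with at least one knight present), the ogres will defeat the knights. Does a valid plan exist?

Following every safe sequence of crossings from the start, the most of the 12 that can be at the east bank as the rowboat arrives there on crossings 1, 3, 5 is 3, 5, 6 respectively; the best ever achieved is 6 of 12.
From crossing 7 on, no configuration arises that was not already reachable earlier: only 17 distinct safe configurations (who is on which side, and where the rowboat is) can ever be reached, none of them has everyone across, and every continuation just revisits them. They are: 0 knights + 0 ogres across (rowboat back at the start); 0 knights + 1 ogre across (rowboat there); 0 knights + 1 ogre across (rowboat back at the start); 0 knights + 2 ogres across (rowboat there); 0 knights + 2 ogres across (rowboat back at the start); 0 knights + 3 ogres across (rowboat there); 0 knights + 3 ogres across (rowboat back at the start); 0 knights + 4 ogres across (rowboat there); 0 knights + 4 ogres across (rowboat back at the start); 0 knights + 5 ogres across (rowboat there); 0 knights + 5 ogres across (rowboat back at the start); 0 knights + 6 ogres across (rowboat there); 1 knight + 1 ogre across (rowboat there); 1 knight + 1 ogre across (rowboat back at the start); 2 knights + 2 ogres across (rowboat there); 2 knights + 2 ogres across (rowboat back at the start); 3 knights + 3 ogres across (rowboat there). So no valid plan exists.

No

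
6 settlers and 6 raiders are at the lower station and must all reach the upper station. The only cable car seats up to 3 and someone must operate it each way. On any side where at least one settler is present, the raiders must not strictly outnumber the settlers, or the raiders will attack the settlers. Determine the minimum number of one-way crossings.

Following every safe sequence of crossings from the start, the most of the 12 that can be at the upper station as the cable car arrives there on crossings 1, 3, 5 is 3, 5, 6 respectively; the best ever achieved is 6 of 12.
From crossing 7 on, no configuration arises that was not already reachable earlier: only 17 distinct safe configurations (who is on which side, and where the cable car is) can ever be reached, none of them has everyone across, and every continuation just revisits them. They are: 0 settlers + 0 raiders across (cable car back at the start); 0 settlers + 1 raider across (cable car there); 0 settlers + 1 raider across (cable car back at the start); 0 settlers + 2 raiders across (cable car there); 0 settlers + 2 raiders across (cable car back at the start); 0 settlers + 3 raiders across (cable car there); 0 settlers + 3 raiders across (cable car back at the start); 0 settlers + 4 raiders across (cable car there); 0 settlers + 4 raiders across (cable car back at the start); 0 settlers + 5 raiders across (cable car there); 0 settlers + 5 raiders across (cable car back at the start); 0 settlers + 6 raiders across (cable car there); 1 settler + 1 raider across (cable car there); 1 settler + 1 raider across (cable car back at the start); 2 settlers + 2 raiders across (cable car there); 2 settlers + 2 raiders across (cable car back at the start); 3 settlers + 3 raiders across (cable car there). So no valid plan exists.

impossible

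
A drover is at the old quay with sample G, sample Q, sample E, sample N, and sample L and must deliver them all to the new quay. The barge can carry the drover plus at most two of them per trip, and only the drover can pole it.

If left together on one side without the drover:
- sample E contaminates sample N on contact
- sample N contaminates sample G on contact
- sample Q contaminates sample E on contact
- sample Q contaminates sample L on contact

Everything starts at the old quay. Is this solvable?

Yes

1. Drover goes to the new quay with sample N and sample Q.
2. Drover goes back to the old quay alone.
3. Drover goes to the new quay with sample G.
4. Drover goes back to the old quay with sample N.
5. Drover goes to the new quay with sample E and sample L.
6. Drover goes back to the old quay with sample Q.
7. Drover goes to the new quay with sample N and sample Q.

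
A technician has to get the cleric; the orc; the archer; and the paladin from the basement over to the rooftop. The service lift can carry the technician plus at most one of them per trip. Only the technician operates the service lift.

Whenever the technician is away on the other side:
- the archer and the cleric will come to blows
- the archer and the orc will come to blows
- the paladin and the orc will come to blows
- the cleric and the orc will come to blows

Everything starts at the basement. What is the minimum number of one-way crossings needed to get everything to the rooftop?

Whatever the first load, the items left behind include a forbidden pair without the technician. No opening move is safe, so no plan exists.

impossible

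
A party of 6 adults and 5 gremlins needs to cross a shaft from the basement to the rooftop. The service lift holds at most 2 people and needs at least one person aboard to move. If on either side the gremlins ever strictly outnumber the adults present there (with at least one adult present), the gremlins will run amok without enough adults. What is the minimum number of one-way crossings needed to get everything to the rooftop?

Counting alone: each trip to the rooftop takes at most 2 across and each return brings at least 1 back, so after t trips out (and t−1 returns) at most 2t − (t−1) of the 11 are across; that first reaches 11 at t = 10, so at least 19 crossings are needed.
The plan below uses exactly 19 crossings, so it is optimal:
1. 2 gremlins → the rooftop.  (the basement: 6A 3G; the rooftop: 0A 2G)
2. 1 gremlin ← the basement.  (the basement: 6A 4G; the rooftop: 0A 1G)
3. 2 gremlins → the rooftop.  (the basement: 6A 2G; the rooftop: 0A 3G)
4. 1 gremlin ← the basement.  (the basement: 6A 3G; the rooftop: 0A 2G)
5. 2 adults → the rooftop.  (the basement: 4A 3G; the rooftop: 2A 2G)
6. 1 gremlin ← the basement.  (the basement: 4A 4G; the rooftop: 2A 1G)
7. 1 adult and 1 gremlin → the rooftop.  (the basement: 3A 3G; the rooftop: 3A 2G)
8. 1 adult ← the basement.  (the basement: 4A 3G; the rooftop: 2A 2G)
9. 1 adult and 1 gremlin → the rooftop.  (the basement: 3A 2G; the rooftop: 3A 3G)
10. 1 gremlin ← the basement.  (the basement: 3A 3G; the rooftop: 3A 2G)
11. 1 adult and 1 gremlin → the rooftop.  (the basement: 2A 2G; the rooftop: 4A 3G)
12. 1 adult ← the basement.  (the basement: 3A 2G; the rooftop: 3A 3G)
13. 1 adult and 1 gremlin → the rooftop.  (the basement: 2A 1G; the rooftop: 4A 4G)
14. 1 gremlin ← the basement.  (the basement: 2A 2G; the rooftop: 4A 3G)
15. 1 adult and 1 gremlin → the rooftop.  (the basement: 1A 1G; the rooftop: 5A 4G)
16. 1 adult ← the basement.  (the basement: 2A 1G; the rooftop: 4A 4G)
17. 1 adult and 1 gremlin → the rooftop.  (the basement: 1A 0G; the rooftop: 5A 5G)
18. 1 gremlin ← the basement.  (the basement: 1A 1G; the rooftop: 5A 4G)
19. 1 adult and 1 gremlin → the rooftop.  (the basement: 0A 0G; the rooftop: 6A 5G)

19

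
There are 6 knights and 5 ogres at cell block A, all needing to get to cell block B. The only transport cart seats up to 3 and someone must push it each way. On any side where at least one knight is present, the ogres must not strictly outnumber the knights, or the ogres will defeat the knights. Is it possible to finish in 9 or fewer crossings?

Yes

Yes — this plan uses 9 crossings (≤ 9):
1. 3 ogres → cell block B.  (cell block A: 6K 2O; cell block B: 0K 3O)
2. 1 ogre ← cell block A.  (cell block A: 6K 3O; cell block B: 0K 2O)
3. 3 knights → cell block B.  (cell block A: 3K 3O; cell block B: 3K 2O)
4. 1 knight ← cell block A.  (cell block A: 4K 3O; cell block B: 2K 2O)
5. 2 knights and 1 ogre → cell block B.  (cell block A: 2K 2O; cell block B: 4K 3O)
6. 1 knight ← cell block A.  (cell block A: 3K 2O; cell block B: 3K 3O)
7. 2 knights and 1 ogre → cell block B.  (cell block A: 1K 1O; cell block B: 5K 4O)
8. 1 knight ← cell block A.  (cell block A: 2K 1O; cell block B: 4K 4O)
9. 2 knights and 1 ogre → cell block B.  (cell block A: 0K 0O; cell block B: 6K 5O)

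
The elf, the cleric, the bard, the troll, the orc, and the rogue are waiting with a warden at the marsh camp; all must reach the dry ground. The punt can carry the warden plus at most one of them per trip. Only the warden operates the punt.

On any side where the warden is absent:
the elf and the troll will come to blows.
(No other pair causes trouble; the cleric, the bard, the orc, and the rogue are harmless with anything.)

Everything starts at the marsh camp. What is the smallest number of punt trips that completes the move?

Counting alone: the warden can take at most 1 across per trip to the dry ground, so moving all 6 needs at least 6 loaded trips out, with a return between consecutive ones — at least 11 crossings.
The plan below uses exactly 11 crossings, so it is optimal:
1. Warden goes to the dry ground with the elf.  [the marsh camp: the bard, the cleric, the orc, the rogue, the troll | the dry ground: the elf]
2. Warden goes back to the marsh camp alone.  [the marsh camp: the bard, the cleric, the orc, the rogue, the troll | the dry ground: the elf]
3. Warden goes to the dry ground with the cleric.  [the marsh camp: the bard, the orc, the rogue, the troll | the dry ground: the cleric, the elf]
4. Warden goes back to the marsh camp alone.  [the marsh camp: the bard, the orc, the rogue, the troll | the dry ground: the cleric, the elf]
5. Warden goes to the dry ground with the bard.  [the marsh camp: the orc, the rogue, the troll | the dry ground: the bard, the cleric, the elf]
6. Warden goes back to the marsh camp alone.  [the marsh camp: the orc, the rogue, the troll | the dry ground: the bard, the cleric, the elf]
7. Warden goes to the dry ground with the orc.  [the marsh camp: the rogue, the troll | the dry ground: the bard, the cleric, the elf, the orc]
8. Warden goes back to the marsh camp alone.  [the marsh camp: the rogue, the troll | the dry ground: the bard, the cleric, the elf, the orc]
9. Warden goes to the dry ground with the rogue.  [the marsh camp: the troll | the dry ground: the bard, the cleric, the elf, the orc, the rogue]
10. Warden goes back to the marsh camp alone.  [the marsh camp: the troll | the dry ground: the bard, the cleric, the elf, the orc, the rogue]
11. Warden goes to the dry ground with the troll.  [the marsh camp: — | the dry ground: the bard, the cleric, the elf, the orc, the rogue, the troll]

11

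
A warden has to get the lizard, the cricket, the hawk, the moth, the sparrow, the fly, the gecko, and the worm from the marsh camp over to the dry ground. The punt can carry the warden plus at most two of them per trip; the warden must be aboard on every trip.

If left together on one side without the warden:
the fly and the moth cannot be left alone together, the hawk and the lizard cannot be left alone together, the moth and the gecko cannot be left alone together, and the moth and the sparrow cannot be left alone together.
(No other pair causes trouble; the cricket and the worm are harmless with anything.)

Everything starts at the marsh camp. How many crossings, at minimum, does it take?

9

Counting alone: the warden can take at most 2 across per trip to the dry ground, so moving all 8 needs at least 4 loaded trips out, with a return between consecutive ones — at least 7 crossings.
The safety rule pushes this higher. Following every safe sequence of crossings, the most of the 8 that can be at the dry ground as the punt arrives there on crossing 7 is 7 — never all 8.
So no plan with fewer than 9 crossings exists, and this one achieves 9:
1. Warden goes to the dry ground with the lizard and the moth.  [the marsh camp: the cricket, the fly, the gecko, the hawk, the sparrow, the worm | the dry ground: the lizard, the moth]
2. Warden goes back to the marsh camp alone.  [the marsh camp: the cricket, the fly, the gecko, the hawk, the sparrow, the worm | the dry ground: the lizard, the moth]
3. Warden goes to the dry ground with the cricket.  [the marsh camp: the fly, the gecko, the hawk, the sparrow, the worm | the dry ground: the cricket, the lizard, the moth]
4. Warden goes back to the marsh camp alone.  [the marsh camp: the fly, the gecko, the hawk, the sparrow, the worm | the dry ground: the cricket, the lizard, the moth]
5. Warden goes to the dry ground with the fly and the sparrow.  [the marsh camp: the gecko, the hawk, the worm | the dry ground: the cricket, the fly, the lizard, the moth, the sparrow]
6. Warden goes back to the marsh camp with the moth.  [the marsh camp: the gecko, the hawk, the moth, the worm | the dry ground: the cricket, the fly, the lizard, the sparrow]
7. Warden goes to the dry ground with the gecko and the worm.  [the marsh camp: the hawk, the moth | the dry ground: the cricket, the fly, the gecko, the lizard, the sparrow, the worm]
8. Warden goes back to the marsh camp alone.  [the marsh camp: the hawk, the moth | the dry ground: the cricket, the fly, the gecko, the lizard, the sparrow, the worm]
9. Warden goes to the dry ground with the hawk and the moth.  [the marsh camp: — | the dry ground: the cricket, the fly, the gecko, the hawk, the lizard, the moth, the sparrow, the worm]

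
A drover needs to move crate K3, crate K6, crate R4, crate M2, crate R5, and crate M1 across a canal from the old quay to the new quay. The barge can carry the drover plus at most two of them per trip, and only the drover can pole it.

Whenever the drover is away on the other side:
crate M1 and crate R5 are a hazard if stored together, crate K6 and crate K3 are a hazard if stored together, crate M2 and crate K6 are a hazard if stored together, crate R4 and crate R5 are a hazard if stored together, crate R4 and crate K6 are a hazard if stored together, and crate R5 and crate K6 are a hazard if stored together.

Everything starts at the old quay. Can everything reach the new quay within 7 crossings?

No

Counting alone: the drover can take at most 2 across per trip to the new quay, so moving all 6 needs at least 3 loaded trips out, with a return between consecutive ones — at least 5 crossings.
The safety rule pushes this higher. Following every safe sequence of crossings, the most of the 6 that can be at the new quay as the barge arrives there on crossings 5, 7 is 4, 5 respectively — never all 6.
So the move cannot be finished within 7 crossings. (The shortest complete plan takes 9:)
1. Drover goes to the new quay with crate K6 and crate R5.  [the old quay: crate K3, crate M1, crate M2, crate R4 | the new quay: crate K6, crate R5]
2. Drover goes back to the old quay with crate K6.  [the old quay: crate K3, crate K6, crate M1, crate M2, crate R4 | the new quay: crate R5]
3. Drover goes to the new quay with crate K3 and crate K6.  [the old quay: crate M1, crate M2, crate R4 | the new quay: crate K3, crate K6, crate R5]
4. Drover goes back to the old quay with crate K6.  [the old quay: crate K6, crate M1, crate M2, crate R4 | the new quay: crate K3, crate R5]
5. Drover goes to the new quay with crate K6 and crate M2.  [the old quay: crate M1, crate R4 | the new quay: crate K3, crate K6, crate M2, crate R5]
6. Drover goes back to the old quay with crate K6.  [the old quay: crate K6, crate M1, crate R4 | the new quay: crate K3, crate M2, crate R5]
7. Drover goes to the new quay with crate M1 and crate R4.  [the old quay: crate K6 | the new quay: crate K3, crate M1, crate M2, crate R4, crate R5]
8. Drover goes back to the old quay with crate R5.  [the old quay: crate K6, crate R5 | the new quay: crate K3, crate M1, crate M2, crate R4]
9. Drover goes to the new quay with crate K6 and crate R5.  [the old quay: — | the new quay: crate K3, crate K6, crate M1, crate M2, crate R4, crate R5]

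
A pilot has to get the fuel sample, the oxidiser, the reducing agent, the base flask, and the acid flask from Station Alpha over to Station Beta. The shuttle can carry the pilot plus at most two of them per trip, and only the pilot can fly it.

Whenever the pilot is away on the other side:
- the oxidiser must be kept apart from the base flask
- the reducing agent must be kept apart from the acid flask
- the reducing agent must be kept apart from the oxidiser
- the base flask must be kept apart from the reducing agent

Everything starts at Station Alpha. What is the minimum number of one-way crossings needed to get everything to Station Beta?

7

Counting alone: the pilot can take at most 2 across per trip to Station Beta, so moving all 5 needs at least 3 loaded trips out, with a return between consecutive ones — at least 5 crossings.
The safety rule pushes this higher. Following every safe sequence of crossings, the most of the 5 that can be at Station Beta as the shuttle arrives there on crossing 5 is 4 — never all 5.
So no plan with fewer than 7 crossings exists, and this one achieves 7:
1. Pilot goes to Station Beta with the oxidiser and the reducing agent.  [Station Alpha: the acid flask, the base flask, the fuel sample | Station Beta: the oxidiser, the reducing agent]
2. Pilot goes back to Station Alpha with the oxidiser.  [Station Alpha: the acid flask, the base flask, the fuel sample, the oxidiser | Station Beta: the reducing agent]
3. Pilot goes to Station Beta with the fuel sample and the oxidiser.  [Station Alpha: the acid flask, the base flask | Station Beta: the fuel sample, the oxidiser, the reducing agent]
4. Pilot goes back to Station Alpha with the oxidiser.  [Station Alpha: the acid flask, the base flask, the oxidiser | Station Beta: the fuel sample, the reducing agent]
5. Pilot goes to Station Beta with the acid flask and the oxidiser.  [Station Alpha: the base flask | Station Beta: the acid flask, the fuel sample, the oxidiser, the reducing agent]
6. Pilot goes back to Station Alpha with the reducing agent.  [Station Alpha: the base flask, the reducing agent | Station Beta: the acid flask, the fuel sample, the oxidiser]
7. Pilot goes to Station Beta with the base flask and the reducing agent.  [Station Alpha: — | Station Beta: the acid flask, the base flask, the fuel sample, the oxidiser, the reducing agent]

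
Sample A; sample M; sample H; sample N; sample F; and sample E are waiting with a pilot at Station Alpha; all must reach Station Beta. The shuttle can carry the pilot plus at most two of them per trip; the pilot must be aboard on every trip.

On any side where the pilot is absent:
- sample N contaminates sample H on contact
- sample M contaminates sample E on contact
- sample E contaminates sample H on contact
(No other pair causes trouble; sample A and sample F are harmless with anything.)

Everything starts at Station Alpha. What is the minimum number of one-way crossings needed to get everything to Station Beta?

5

Counting alone: the pilot can take at most 2 across per trip to Station Beta, so moving all 6 needs at least 3 loaded trips out, with a return between consecutive ones — at least 5 crossings.
The plan below uses exactly 5 crossings, so it is optimal:
1. Pilot goes to Station Beta with sample H and sample M.
2. Pilot goes back to Station Alpha alone.
3. Pilot goes to Station Beta with sample A and sample F.
4. Pilot goes back to Station Alpha alone.
5. Pilot goes to Station Beta with sample E and sample N.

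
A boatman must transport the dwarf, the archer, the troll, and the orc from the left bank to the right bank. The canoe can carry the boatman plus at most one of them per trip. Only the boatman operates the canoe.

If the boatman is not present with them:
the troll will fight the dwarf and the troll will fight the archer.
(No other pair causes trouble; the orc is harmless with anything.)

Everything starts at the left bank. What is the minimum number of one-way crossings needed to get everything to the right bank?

Counting alone: the boatman can take at most 1 across per trip to the right bank, so moving all 4 needs at least 4 loaded trips out, with a return between consecutive ones — at least 7 crossings.
The safety rule pushes this higher. Following every safe sequence of crossings, the most of the 4 that can be at the right bank as the canoe arrives there on crossing 7 is 3 — never all 4.
So no plan with fewer than 9 crossings exists, and this one achieves 9:
1. Boatman goes to the right bank with the troll.
2. Boatman goes back to the left bank alone.
3. Boatman goes to the right bank with the dwarf.
4. Boatman goes back to the left bank with the troll.
5. Boatman goes to the right bank with the archer.
6. Boatman goes back to the left bank alone.
7. Boatman goes to the right bank with the orc.
8. Boatman goes back to the left bank alone.
9. Boatman goes to the right bank with the troll.

9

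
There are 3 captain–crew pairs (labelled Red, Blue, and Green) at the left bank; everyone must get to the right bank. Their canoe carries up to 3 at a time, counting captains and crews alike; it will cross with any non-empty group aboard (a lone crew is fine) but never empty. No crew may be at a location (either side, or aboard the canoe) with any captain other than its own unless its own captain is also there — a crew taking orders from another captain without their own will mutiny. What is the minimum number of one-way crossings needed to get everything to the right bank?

5

Counting alone: each trip to the right bank takes at most 3 across and each return brings at least 1 back, so after t trips out (and t−1 returns) at most 3t − (t−1) of the 6 are across; that first reaches 6 at t = 3, so at least 5 crossings are needed.
The plan below uses exactly 5 crossings, so it is optimal:
1. captain Red and crew Red cross → the right bank.
2. captain Red crosses ← the left bank.
3. captain Blue, captain Green, and captain Red cross → the right bank.
4. crew Red crosses ← the left bank.
5. crew Blue, crew Green, and crew Red cross → the right bank.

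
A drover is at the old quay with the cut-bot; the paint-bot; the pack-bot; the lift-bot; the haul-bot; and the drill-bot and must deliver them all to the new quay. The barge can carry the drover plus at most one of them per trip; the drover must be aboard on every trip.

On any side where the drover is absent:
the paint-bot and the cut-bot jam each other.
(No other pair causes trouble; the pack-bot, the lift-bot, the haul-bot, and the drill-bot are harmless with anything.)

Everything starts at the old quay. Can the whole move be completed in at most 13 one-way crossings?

Yes

Yes — this plan uses 11 crossings (≤ 13):
1. Drover goes to the new quay with the cut-bot.
2. Drover goes back to the old quay alone.
3. Drover goes to the new quay with the pack-bot.
4. Drover goes back to the old quay alone.
5. Drover goes to the new quay with the lift-bot.
6. Drover goes back to the old quay alone.
7. Drover goes to the new quay with the haul-bot.
8. Drover goes back to the old quay alone.
9. Drover goes to the new quay with the drill-bot.
10. Drover goes back to the old quay alone.
11. Drover goes to the new quay with the paint-bot.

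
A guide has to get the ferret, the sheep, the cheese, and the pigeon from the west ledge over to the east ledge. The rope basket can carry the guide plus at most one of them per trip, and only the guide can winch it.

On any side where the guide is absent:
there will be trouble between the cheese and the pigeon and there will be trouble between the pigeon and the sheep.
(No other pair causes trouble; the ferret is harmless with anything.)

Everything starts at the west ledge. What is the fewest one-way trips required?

9

Counting alone: the guide can take at most 1 across per trip to the east ledge, so moving all 4 needs at least 4 loaded trips out, with a return between consecutive ones — at least 7 crossings.
The safety rule pushes this higher. Following every safe sequence of crossings, the most of the 4 that can be at the east ledge as the rope basket arrives there on crossing 7 is 3 — never all 4.
So no plan with fewer than 9 crossings exists, and this one achieves 9:
1. Guide goes to the east ledge with the pigeon.  [the west ledge: the cheese, the ferret, the sheep | the east ledge: the pigeon]
2. Guide goes back to the west ledge alone.  [the west ledge: the cheese, the ferret, the sheep | the east ledge: the pigeon]
3. Guide goes to the east ledge with the ferret.  [the west ledge: the cheese, the sheep | the east ledge: the ferret, the pigeon]
4. Guide goes back to the west ledge alone.  [the west ledge: the cheese, the sheep | the east ledge: the ferret, the pigeon]
5. Guide goes to the east ledge with the sheep.  [the west ledge: the cheese | the east ledge: the ferret, the pigeon, the sheep]
6. Guide goes back to the west ledge with the pigeon.  [the west ledge: the cheese, the pigeon | the east ledge: the ferret, the sheep]
7. Guide goes to the east ledge with the cheese.  [the west ledge: the pigeon | the east ledge: the cheese, the ferret, the sheep]
8. Guide goes back to the west ledge alone.  [the west ledge: the pigeon | the east ledge: the cheese, the ferret, the sheep]
9. Guide goes to the east ledge with the pigeon.  [the west ledge: — | the east ledge: the cheese, the ferret, the pigeon, the sheep]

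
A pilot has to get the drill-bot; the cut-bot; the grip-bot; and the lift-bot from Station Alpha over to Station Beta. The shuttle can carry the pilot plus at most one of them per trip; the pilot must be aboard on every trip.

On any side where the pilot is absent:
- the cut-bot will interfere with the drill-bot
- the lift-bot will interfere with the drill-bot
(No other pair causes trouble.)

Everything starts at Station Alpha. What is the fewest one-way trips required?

9

Counting alone: the pilot can take at most 1 across per trip to Station Beta, so moving all 4 needs at least 4 loaded trips out, with a return between consecutive ones — at least 7 crossings.
The safety rule pushes this higher. Following every safe sequence of crossings, the most of the 4 that can be at Station Beta as the shuttle arrives there on crossing 7 is 3 — never all 4.
So no plan with fewer than 9 crossings exists, and this one achieves 9:
1. Pilot goes to Station Beta with the drill-bot.
2. Pilot goes back to Station Alpha alone.
3. Pilot goes to Station Beta with the cut-bot.
4. Pilot goes back to Station Alpha with the drill-bot.
5. Pilot goes to Station Beta with the lift-bot.
6. Pilot goes back to Station Alpha alone.
7. Pilot goes to Station Beta with the grip-bot.
8. Pilot goes back to Station Alpha alone.
9. Pilot goes to Station Beta with the drill-bot.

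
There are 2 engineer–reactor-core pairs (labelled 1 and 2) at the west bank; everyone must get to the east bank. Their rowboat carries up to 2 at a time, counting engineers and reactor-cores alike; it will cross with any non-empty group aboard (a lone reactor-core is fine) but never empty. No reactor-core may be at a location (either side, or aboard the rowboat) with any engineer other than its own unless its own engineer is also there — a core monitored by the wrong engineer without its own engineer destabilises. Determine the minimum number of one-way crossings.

Counting alone: each trip to the east bank takes at most 2 across and each return brings at least 1 back, so after t trips out (and t−1 returns) at most 2t − (t−1) of the 4 are across; that first reaches 4 at t = 3, so at least 5 crossings are needed.
The plan below uses exactly 5 crossings, so it is optimal:
1. engineer 1 and reactor-core 1 cross → the east bank.
2. engineer 1 crosses ← the west bank.
3. engineer 1 and engineer 2 cross → the east bank.
4. engineer 2 crosses ← the west bank.
5. engineer 2 and reactor-core 2 cross → the east bank.

5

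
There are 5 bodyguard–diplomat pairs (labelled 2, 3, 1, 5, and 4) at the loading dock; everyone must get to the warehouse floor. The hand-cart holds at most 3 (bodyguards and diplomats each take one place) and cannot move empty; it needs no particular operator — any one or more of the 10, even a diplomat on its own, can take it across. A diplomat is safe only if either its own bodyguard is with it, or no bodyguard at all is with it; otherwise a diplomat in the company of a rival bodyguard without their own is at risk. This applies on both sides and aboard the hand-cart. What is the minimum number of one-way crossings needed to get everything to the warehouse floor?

11

Counting alone: each trip to the warehouse floor takes at most 3 across and each return brings at least 1 back, so after t trips out (and t−1 returns) at most 3t − (t−1) of the 10 are across; that first reaches 10 at t = 5, so at least 9 crossings are needed.
The safety rule pushes this higher. Following every safe sequence of crossings, the most of the 10 that can be at the warehouse floor as the hand-cart arrives there on crossing 9 is 9 — never all 10.
So no plan with fewer than 11 crossings exists, and this one achieves 11:
1. bodyguard 2 and diplomat 2 cross → the warehouse floor.
2. bodyguard 2 crosses ← the loading dock.
3. diplomat 1, diplomat 3, and diplomat 5 cross → the warehouse floor.
4. diplomat 2 crosses ← the loading dock.
5. bodyguard 1, bodyguard 3, and bodyguard 5 cross → the warehouse floor.
6. bodyguard 3 and diplomat 3 cross ← the loading dock.
7. bodyguard 2, bodyguard 3, and bodyguard 4 cross → the warehouse floor.
8. diplomat 1 crosses ← the loading dock.
9. diplomat 2 and diplomat 3 cross → the warehouse floor.
10. diplomat 2 crosses ← the loading dock.
11. diplomat 1, diplomat 2, and diplomat 4 cross → the warehouse floor.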